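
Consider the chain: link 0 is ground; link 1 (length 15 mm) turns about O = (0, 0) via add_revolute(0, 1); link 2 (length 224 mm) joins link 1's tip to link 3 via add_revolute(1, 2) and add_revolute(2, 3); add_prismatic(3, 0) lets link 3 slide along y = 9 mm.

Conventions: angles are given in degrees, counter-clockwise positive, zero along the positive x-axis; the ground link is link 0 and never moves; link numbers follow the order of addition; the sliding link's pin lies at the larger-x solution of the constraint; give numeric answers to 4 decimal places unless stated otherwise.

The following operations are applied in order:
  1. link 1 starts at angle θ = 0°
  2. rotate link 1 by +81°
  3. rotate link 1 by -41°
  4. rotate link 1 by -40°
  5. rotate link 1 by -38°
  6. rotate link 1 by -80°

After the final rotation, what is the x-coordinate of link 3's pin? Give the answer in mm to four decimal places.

geometry: r = 15 mm, L = 224 mm, e = 9 mm; θ starts at 0°
rotate link 1 by +81°: θ ← 0° +81° = 81°
rotate link 1 by -41°: θ ← 81° -41° = 40°
rotate link 1 by -40°: θ ← 40° -40° = 0°
rotate link 1 by -38°: θ ← 0° -38° = -38°
rotate link 1 by -80°: θ ← -38° -80° = -118°
crank pin P = (r cos θ, r sin θ) = (-7.042073, -13.244214)
h = r sin θ − e = -13.244214 − 9 = -22.244214
x = r cos θ + √(L² − h²) = -7.042073 + 222.892788 = 215.850715

215.8507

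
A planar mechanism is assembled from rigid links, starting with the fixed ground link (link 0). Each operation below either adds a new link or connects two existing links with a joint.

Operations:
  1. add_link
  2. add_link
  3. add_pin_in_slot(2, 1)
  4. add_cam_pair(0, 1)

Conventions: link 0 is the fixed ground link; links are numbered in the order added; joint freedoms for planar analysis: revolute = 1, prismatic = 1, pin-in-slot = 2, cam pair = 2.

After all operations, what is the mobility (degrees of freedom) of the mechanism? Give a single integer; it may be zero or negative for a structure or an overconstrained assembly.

(L,J1,J2)=(1,0,0); link0 fixed
link1: (2,0,0)
link2: (3,0,0)
PS 2-1 [J2]: (3,0,1)
C 0-1 [J2]: (3,0,2)
Grübler: 3·2 − 2·0 − 2 = 4

M = 4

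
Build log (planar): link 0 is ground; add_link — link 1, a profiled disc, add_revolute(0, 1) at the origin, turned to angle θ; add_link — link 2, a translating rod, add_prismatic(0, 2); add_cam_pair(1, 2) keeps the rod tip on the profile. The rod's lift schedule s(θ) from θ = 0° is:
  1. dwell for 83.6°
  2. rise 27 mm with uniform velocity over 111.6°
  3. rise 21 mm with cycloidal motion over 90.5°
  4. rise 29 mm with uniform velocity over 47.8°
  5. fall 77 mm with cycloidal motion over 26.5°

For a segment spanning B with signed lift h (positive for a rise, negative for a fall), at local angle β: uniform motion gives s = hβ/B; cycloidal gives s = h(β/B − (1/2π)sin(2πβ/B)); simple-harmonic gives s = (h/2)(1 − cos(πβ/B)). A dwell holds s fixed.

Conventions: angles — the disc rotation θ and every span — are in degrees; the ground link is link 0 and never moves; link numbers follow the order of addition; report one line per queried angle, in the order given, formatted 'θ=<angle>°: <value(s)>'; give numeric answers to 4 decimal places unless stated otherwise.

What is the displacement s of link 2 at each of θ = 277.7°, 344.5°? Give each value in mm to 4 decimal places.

seg 1 [0°–83.6°] dwell: s stays 0.0000
seg 2 [83.6°–195.2°] uniform, h=27: full span → s += 27 → s = 27.0000
seg 3 [195.2°–285.7°] cycloidal, h=21: θ=277.7° here. β=82.5, B=90.5. 21·(0.9116 − sin(2π·0.9116)/(2π)) = 20.9060 → s = 47.9060
seg 3 [195.2°–285.7°] cycloidal, h=21: full span → s += 21 → s = 48.0000
seg 4 [285.7°–333.5°] uniform, h=29: full span → s += 29 → s = 77.0000
seg 5 [333.5°–360°] cycloidal, h=-77: θ=344.5° here. β=11, B=26.5. -77·(0.4151 − sin(2π·0.4151)/(2π)) = -25.7303 → s = 51.2697

θ=277.7°: 47.9060
θ=344.5°: 51.2697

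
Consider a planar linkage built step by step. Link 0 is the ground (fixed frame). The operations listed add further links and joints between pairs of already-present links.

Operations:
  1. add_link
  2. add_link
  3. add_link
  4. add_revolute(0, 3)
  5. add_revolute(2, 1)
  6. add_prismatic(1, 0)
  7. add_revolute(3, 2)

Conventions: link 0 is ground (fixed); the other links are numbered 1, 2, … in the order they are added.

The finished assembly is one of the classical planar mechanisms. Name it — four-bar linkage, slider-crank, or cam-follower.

links: 4 (incl. ground); joints: 3 revolute, 1 prismatic, 0 higher (cam) pair, forming one closed loop
4 links, 3 revolutes + 1 prismatic in one loop → slider-crank

slider-crank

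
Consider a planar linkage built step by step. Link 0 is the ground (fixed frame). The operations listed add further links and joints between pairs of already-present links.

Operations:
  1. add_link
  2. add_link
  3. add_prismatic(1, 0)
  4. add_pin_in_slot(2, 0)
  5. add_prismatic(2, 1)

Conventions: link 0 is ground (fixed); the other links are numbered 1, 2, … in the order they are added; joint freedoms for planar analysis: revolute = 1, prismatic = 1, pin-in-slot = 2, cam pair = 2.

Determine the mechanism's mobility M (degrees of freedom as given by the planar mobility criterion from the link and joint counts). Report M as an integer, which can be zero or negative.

L=1 J1=0 J2=0
add link → L=2 J1=0 J2=0
add link → L=3 J1=0 J2=0
P@1,0 dof=1 J1 → L=3 J1=1 J2=0
PS@2,0 dof=2 J2 → L=3 J1=1 J2=1
P@2,1 dof=1 J1 → L=3 J1=2 J2=1
M=3(L−1)−2J1−J2=3·2−2·2−1=1

M = 1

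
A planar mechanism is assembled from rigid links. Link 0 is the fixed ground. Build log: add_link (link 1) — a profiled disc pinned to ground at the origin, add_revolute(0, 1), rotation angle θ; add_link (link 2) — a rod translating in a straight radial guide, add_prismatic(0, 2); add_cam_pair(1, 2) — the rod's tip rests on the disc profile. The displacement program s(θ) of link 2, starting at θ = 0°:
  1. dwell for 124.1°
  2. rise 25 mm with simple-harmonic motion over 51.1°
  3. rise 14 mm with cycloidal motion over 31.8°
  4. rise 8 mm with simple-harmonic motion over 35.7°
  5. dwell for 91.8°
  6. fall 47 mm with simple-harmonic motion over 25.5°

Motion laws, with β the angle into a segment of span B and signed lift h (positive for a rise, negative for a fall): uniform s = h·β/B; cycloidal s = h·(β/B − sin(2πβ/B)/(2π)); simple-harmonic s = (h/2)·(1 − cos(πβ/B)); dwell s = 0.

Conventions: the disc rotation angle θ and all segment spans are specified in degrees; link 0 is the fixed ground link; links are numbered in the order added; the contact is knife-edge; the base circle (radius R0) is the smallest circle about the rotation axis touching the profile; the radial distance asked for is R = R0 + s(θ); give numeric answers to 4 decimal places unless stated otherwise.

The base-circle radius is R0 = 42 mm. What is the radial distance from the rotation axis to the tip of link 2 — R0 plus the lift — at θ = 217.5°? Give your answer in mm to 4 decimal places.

seg 1 [0°–124.1°] dwell: s stays 0.0000
seg 2 [124.1°–175.2°] simple-harmonic, h=25: full span → s += 25 → s = 25.0000
seg 3 [175.2°–207°] cycloidal, h=14: full span → s += 14 → s = 39.0000
seg 4 [207°–242.7°] simple-harmonic, h=8: θ=217.5° here. β=10.5, B=35.7. 8/2·(1 − cos(π·0.2941)) = 1.5895 → s = 40.5895
R = R0 + s = 42 + 40.5895 = 82.5895

82.5895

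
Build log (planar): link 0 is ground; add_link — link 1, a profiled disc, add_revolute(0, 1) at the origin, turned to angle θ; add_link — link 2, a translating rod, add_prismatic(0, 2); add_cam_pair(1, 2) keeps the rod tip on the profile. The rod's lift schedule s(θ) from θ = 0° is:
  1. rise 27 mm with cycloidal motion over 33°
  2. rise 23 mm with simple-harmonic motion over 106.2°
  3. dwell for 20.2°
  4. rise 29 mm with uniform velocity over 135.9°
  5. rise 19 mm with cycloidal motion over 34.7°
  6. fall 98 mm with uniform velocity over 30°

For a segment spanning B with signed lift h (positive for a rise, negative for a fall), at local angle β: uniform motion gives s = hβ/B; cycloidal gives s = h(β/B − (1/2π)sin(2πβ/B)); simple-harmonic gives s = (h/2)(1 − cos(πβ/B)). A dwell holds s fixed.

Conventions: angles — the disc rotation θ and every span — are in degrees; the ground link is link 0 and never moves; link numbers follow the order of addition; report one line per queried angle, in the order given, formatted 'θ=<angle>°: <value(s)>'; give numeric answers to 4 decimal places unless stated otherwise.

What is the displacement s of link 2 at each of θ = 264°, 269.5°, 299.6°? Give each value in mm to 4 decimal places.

seg 1 [0°–33°] cycloidal, h=27: full span → s += 27 → s = 27.0000
seg 2 [33°–139.2°] simple-harmonic, h=23: full span → s += 23 → s = 50.0000
seg 3 [139.2°–159.4°] dwell: s stays 50.0000
seg 4 [159.4°–295.3°] uniform, h=29: θ=264° here. β=104.6, B=135.9. 29·104.6/135.9 = 22.3208 → s = 72.3208
seg 4 [159.4°–295.3°] uniform, h=29: θ=269.5° here. β=110.1, B=135.9. 29·110.1/135.9 = 23.4945 → s = 73.4945
seg 4 [159.4°–295.3°] uniform, h=29: full span → s += 29 → s = 79.0000
seg 5 [295.3°–330°] cycloidal, h=19: θ=299.6° here. β=4.3, B=34.7. 19·(0.1239 − sin(2π·0.1239)/(2π)) = 0.2308 → s = 79.2308

θ=264°: 72.3208
θ=269.5°: 73.4945
θ=299.6°: 79.2308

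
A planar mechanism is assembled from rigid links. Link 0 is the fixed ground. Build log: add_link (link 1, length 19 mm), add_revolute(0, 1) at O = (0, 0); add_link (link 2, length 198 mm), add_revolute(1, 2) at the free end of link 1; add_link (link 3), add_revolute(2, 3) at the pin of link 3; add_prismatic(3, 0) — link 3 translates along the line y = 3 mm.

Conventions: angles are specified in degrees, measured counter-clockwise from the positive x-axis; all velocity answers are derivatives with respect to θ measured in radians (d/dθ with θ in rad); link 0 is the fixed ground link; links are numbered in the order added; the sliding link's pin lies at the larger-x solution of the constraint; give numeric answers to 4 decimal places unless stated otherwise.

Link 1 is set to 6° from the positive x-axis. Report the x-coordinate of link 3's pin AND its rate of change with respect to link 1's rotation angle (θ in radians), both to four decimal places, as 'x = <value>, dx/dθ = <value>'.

geometry: r = 19 mm, L = 198 mm, e = 3 mm
crank pin P = (r cos θ, r sin θ) = (18.895916, 1.986041)
h = r sin θ − e = 1.986041 − 3 = -1.013959
x = r cos θ + √(L² − h²) = 18.895916 + 197.997404 = 216.893320
dx/dθ = −r sin θ − h·r cos θ/√(L² − h²) (θ in radians; h = -1.013959) = -1.889273

x = 216.8933, dx/dθ = -1.8893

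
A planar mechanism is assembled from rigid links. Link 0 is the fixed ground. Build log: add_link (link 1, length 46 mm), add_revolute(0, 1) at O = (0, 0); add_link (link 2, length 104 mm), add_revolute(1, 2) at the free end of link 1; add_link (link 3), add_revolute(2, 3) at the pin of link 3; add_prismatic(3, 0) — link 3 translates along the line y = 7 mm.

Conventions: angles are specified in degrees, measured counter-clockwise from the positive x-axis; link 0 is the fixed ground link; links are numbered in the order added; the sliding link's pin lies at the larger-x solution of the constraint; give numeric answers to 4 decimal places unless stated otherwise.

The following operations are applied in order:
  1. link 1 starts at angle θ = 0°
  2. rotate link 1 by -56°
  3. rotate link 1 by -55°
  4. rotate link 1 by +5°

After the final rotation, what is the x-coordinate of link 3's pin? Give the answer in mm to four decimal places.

geometry: r = 46 mm, L = 104 mm, e = 7 mm; θ starts at 0°
rotate link 1 by -56°: θ ← 0° -56° = -56°
rotate link 1 by -55°: θ ← -56° -55° = -111°
rotate link 1 by +5°: θ ← -111° +5° = -106°
crank pin P = (r cos θ, r sin θ) = (-12.679318, -44.218038)
h = r sin θ − e = -44.218038 − 7 = -51.218038
x = r cos θ + √(L² − h²) = -12.679318 + 90.513604 = 77.834286

77.8343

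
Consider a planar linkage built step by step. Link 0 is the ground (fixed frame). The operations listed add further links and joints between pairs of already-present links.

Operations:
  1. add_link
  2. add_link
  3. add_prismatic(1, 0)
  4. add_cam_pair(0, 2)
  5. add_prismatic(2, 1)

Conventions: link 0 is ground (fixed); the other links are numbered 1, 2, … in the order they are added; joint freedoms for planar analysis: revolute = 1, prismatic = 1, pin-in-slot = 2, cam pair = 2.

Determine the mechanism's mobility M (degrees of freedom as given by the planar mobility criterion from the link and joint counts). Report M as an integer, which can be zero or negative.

L=1 J1=0 J2=0
add link → L=2 J1=0 J2=0
add link → L=3 J1=0 J2=0
P@1,0 dof=1 J1 → L=3 J1=1 J2=0
C@0,2 dof=2 J2 → L=3 J1=1 J2=1
P@2,1 dof=1 J1 → L=3 J1=2 J2=1
M=3(L−1)−2J1−J2=3·2−2·2−1=1

M = 1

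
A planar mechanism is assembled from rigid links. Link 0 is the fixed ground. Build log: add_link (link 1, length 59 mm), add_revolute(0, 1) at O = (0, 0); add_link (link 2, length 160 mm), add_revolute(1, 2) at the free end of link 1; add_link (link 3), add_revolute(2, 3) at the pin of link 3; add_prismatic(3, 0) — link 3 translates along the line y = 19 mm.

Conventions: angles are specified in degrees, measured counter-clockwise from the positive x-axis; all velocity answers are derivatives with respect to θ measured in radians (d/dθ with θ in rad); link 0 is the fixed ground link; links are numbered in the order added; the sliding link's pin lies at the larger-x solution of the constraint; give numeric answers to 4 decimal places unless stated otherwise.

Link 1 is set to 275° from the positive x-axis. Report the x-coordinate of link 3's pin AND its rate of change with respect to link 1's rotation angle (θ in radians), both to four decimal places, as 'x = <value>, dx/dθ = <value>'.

geometry: r = 59 mm, L = 160 mm, e = 19 mm
crank pin P = (r cos θ, r sin θ) = (5.142189, -58.775487)
h = r sin θ − e = -58.775487 − 19 = -77.775487
x = r cos θ + √(L² − h²) = 5.142189 + 139.824796 = 144.966985
dx/dθ = −r sin θ − h·r cos θ/√(L² − h²) (θ in radians; h = -77.775487) = 61.635754

x = 144.9670, dx/dθ = 61.6358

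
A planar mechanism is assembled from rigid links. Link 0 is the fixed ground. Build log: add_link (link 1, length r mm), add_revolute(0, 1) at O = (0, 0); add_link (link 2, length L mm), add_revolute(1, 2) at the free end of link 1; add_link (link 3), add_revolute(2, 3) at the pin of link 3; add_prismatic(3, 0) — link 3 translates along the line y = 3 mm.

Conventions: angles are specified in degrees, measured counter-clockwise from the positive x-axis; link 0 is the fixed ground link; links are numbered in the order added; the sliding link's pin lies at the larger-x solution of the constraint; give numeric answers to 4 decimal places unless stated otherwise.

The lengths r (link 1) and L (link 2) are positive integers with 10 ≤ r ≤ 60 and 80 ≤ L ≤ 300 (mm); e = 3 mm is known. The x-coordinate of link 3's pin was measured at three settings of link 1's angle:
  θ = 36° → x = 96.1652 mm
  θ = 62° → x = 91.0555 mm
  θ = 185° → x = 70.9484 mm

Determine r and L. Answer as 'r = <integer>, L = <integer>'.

constraint per measurement: (x − r cos θ)² + (r sin θ − e)² = L²
subtracting the θ₁ and θ₂ equations cancels the r² and L² terms:
r = (x₁² − x₂²) / (2[(x₁cos θ₁ + e sin θ₁) − (x₂cos θ₂ + e sin θ₂)]) = 14.0000 → r = 14
L² = (x₁ − r cos θ₁)² + (r sin θ₁ − e)² = 7224.9919 → L = 85.0000 → L = 85
check at θ₃=185°: x = 70.9484 (printed 70.9484) ✓

r = 14, L = 85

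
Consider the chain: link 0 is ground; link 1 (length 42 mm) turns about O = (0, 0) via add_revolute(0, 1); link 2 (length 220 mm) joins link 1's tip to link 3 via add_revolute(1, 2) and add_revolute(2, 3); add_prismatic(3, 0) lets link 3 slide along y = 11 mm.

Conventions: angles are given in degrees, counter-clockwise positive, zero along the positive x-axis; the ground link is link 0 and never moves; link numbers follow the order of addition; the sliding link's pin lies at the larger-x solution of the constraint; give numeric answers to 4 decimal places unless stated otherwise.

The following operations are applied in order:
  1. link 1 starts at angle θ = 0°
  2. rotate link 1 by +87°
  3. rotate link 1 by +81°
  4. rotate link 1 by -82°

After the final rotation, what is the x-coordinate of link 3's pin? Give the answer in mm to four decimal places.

geometry: r = 42 mm, L = 220 mm, e = 11 mm; θ starts at 0°
rotate link 1 by +87°: θ ← 0° +87° = 87°
rotate link 1 by +81°: θ ← 87° +81° = 168°
rotate link 1 by -82°: θ ← 168° -82° = 86°
crank pin P = (r cos θ, r sin θ) = (2.929772, 41.897690)
h = r sin θ − e = 41.897690 − 11 = 30.897690
x = r cos θ + √(L² − h²) = 2.929772 + 217.819496 = 220.749268

220.7493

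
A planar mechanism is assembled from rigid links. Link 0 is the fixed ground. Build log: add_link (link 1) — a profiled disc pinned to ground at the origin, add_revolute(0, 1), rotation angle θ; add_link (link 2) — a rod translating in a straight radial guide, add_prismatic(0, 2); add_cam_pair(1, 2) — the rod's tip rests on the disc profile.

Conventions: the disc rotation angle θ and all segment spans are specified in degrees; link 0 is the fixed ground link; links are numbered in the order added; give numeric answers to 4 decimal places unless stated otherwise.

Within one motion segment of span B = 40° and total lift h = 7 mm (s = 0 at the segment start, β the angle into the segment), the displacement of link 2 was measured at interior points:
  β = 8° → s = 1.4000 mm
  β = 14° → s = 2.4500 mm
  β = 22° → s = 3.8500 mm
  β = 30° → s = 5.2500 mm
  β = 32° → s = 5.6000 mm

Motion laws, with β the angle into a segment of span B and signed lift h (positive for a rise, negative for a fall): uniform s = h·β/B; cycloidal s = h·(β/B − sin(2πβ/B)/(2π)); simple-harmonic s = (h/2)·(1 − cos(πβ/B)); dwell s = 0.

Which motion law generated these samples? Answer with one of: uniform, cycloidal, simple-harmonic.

candidates at β/B = r: uniform s = h·r (linear in β); cycloidal s = h·(r − sin(2πr)/(2π)); simple-harmonic s = (h/2)(1 − cos(πr))
β=8°: printed 1.4000 | uniform 1.4000, cycloidal 0.3404, simple-harmonic 0.6684
β=14°: printed 2.4500 | uniform 2.4500, cycloidal 1.5487, simple-harmonic 1.9110
β=22°: printed 3.8500 | uniform 3.8500, cycloidal 4.1943, simple-harmonic 4.0475
β=30°: printed 5.2500 | uniform 5.2500, cycloidal 6.3641, simple-harmonic 5.9749
β=32°: printed 5.6000 | uniform 5.6000, cycloidal 6.6596, simple-harmonic 6.3316
only one law matches every sample → uniform

uniform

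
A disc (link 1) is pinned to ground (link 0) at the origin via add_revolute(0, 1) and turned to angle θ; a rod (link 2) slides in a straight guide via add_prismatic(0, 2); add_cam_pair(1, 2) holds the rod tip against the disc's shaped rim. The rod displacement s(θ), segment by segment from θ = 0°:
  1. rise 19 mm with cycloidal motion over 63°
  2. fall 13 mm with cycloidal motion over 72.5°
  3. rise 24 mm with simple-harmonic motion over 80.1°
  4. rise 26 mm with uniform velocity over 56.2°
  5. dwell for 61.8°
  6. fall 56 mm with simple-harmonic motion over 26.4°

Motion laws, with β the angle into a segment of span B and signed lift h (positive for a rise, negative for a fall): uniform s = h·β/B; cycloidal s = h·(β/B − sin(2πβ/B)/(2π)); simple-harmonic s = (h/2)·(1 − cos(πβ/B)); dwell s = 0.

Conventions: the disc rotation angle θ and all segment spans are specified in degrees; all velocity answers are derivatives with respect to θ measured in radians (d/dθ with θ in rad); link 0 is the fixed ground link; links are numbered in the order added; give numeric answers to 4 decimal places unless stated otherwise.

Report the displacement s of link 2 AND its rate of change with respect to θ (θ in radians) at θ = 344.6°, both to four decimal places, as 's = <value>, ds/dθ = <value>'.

segment 1 (0° to 63°, cycloidal, h = 19) is passed completely: s = 0.0000 + (19) = 19.0000
segment 2 (63° to 135.5°, cycloidal, h = -13) is passed completely: s = 19.0000 + (-13) = 6.0000
segment 3 (135.5° to 215.6°, simple-harmonic, h = 24) is passed completely: s = 6.0000 + (24) = 30.0000
segment 4 (215.6° to 271.8°, uniform, h = 26) is passed completely: s = 30.0000 + (26) = 56.0000
segment 5 (271.8° to 333.6°, dwell): s unchanged at 56.0000
θ = 344.6° falls in segment 6 (333.6° to 360°, simple-harmonic, h = -56): β = 344.6 − 333.6 = 11°, B = 26.4°; Δs = -56/2·(1 − cos(π·0.4167)) = -20.7531; s = 56.0000 − 20.7531 = 35.2469
velocity in seg [333.6°–360°] (simple-harmonic), θ in radians: β = 11° = 0.1920 rad, B = 26.4° = 0.4608 rad; ds/dθ = (πh/(2B)) sin(πβ/B) = (π·(-56)/(2·0.4608)) sin(π·0.4167) = -184.404021 mm/rad

s = 35.2469, ds/dθ = -184.4040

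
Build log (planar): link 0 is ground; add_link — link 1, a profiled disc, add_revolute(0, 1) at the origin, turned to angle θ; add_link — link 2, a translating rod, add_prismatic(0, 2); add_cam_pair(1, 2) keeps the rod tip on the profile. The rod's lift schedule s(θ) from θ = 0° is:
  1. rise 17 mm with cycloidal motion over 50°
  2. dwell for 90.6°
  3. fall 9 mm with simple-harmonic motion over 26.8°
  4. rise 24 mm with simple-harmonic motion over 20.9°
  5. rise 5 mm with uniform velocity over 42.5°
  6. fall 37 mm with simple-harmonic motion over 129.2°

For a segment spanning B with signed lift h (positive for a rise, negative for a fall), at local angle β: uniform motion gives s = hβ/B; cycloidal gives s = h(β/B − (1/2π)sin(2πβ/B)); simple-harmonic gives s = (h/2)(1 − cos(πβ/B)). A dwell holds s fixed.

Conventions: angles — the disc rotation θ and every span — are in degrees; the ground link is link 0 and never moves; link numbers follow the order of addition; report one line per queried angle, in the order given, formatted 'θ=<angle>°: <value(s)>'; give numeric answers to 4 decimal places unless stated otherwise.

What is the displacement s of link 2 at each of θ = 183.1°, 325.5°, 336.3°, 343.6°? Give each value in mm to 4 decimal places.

seg 1 [0°–50°] cycloidal, h=17: full span → s += 17 → s = 17.0000
seg 2 [50°–140.6°] dwell: s stays 17.0000
seg 3 [140.6°–167.4°] simple-harmonic, h=-9: full span → s += -9 → s = 8.0000
seg 4 [167.4°–188.3°] simple-harmonic, h=24: θ=183.1° here. β=15.7, B=20.9. 24/2·(1 − cos(π·0.7512)) = 20.5171 → s = 28.5171
seg 4 [167.4°–188.3°] simple-harmonic, h=24: full span → s += 24 → s = 32.0000
seg 5 [188.3°–230.8°] uniform, h=5: full span → s += 5 → s = 37.0000
seg 6 [230.8°–360°] simple-harmonic, h=-37: θ=325.5° here. β=94.7, B=129.2. -37/2·(1 − cos(π·0.7330)) = -30.8633 → s = 6.1367
seg 6 [230.8°–360°] simple-harmonic, h=-37: θ=336.3° here. β=105.5, B=129.2. -37/2·(1 − cos(π·0.8166)) = -34.0121 → s = 2.9879
seg 6 [230.8°–360°] simple-harmonic, h=-37: θ=343.6° here. β=112.8, B=129.2. -37/2·(1 − cos(π·0.8731)) = -35.5484 → s = 1.4516

θ=183.1°: 28.5171
θ=325.5°: 6.1367
θ=336.3°: 2.9879
θ=343.6°: 1.4516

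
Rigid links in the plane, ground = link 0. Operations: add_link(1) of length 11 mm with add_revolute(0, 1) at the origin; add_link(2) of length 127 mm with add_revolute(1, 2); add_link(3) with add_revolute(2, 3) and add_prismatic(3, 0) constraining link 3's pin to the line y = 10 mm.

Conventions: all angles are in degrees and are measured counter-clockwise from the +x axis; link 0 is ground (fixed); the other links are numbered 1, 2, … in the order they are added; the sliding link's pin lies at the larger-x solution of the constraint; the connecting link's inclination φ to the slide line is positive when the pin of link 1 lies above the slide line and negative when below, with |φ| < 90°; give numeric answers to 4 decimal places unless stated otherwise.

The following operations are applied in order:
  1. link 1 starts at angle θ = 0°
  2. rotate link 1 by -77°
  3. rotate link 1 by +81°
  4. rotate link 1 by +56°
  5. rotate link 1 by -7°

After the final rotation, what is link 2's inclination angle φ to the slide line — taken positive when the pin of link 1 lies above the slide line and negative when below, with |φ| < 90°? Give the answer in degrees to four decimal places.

geometry: r = 11 mm, L = 127 mm, e = 10 mm; θ starts at 0°
rotate link 1 by -77°: θ ← 0° -77° = -77°
rotate link 1 by +81°: θ ← -77° +81° = 4°
rotate link 1 by +56°: θ ← 4° +56° = 60°
rotate link 1 by -7°: θ ← 60° -7° = 53°
h = r sin θ − e = 8.784991 − 10 = -1.215009
sin φ = h / L = -1.215009 / 127 = -0.00956700
φ = arcsin(-0.00956700) = -0.548157°

-0.5482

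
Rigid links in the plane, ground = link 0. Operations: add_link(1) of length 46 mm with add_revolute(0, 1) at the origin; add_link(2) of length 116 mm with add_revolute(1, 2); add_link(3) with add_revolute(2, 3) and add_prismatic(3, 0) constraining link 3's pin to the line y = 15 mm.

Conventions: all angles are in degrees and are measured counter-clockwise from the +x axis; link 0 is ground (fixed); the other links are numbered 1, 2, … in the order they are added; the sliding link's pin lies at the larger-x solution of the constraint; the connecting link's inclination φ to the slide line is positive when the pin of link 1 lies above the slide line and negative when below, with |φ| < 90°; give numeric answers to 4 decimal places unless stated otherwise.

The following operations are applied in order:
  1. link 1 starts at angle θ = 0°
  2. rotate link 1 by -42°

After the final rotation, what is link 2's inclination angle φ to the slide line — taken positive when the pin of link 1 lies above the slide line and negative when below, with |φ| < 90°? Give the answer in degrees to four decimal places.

geometry: r = 46 mm, L = 116 mm, e = 15 mm; θ starts at 0°
rotate link 1 by -42°: θ ← 0° -42° = -42°
h = r sin θ − e = -30.780008 − 15 = -45.780008
sin φ = h / L = -45.780008 / 116 = -0.39465524
φ = arcsin(-0.39465524) = -23.244474°

-23.2445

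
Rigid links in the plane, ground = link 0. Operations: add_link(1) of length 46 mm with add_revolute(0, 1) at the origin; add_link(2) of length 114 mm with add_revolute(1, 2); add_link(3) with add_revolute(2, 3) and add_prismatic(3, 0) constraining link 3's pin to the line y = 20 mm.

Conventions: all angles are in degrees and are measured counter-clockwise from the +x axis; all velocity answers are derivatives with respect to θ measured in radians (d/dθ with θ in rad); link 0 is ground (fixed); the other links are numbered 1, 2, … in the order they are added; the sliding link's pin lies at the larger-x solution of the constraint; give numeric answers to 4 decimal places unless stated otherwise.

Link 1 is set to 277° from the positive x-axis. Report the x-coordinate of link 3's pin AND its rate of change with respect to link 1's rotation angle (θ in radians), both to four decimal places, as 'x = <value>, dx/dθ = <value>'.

geometry: r = 46 mm, L = 114 mm, e = 20 mm
crank pin P = (r cos θ, r sin θ) = (5.605990, -45.657123)
h = r sin θ − e = -45.657123 − 20 = -65.657123
x = r cos θ + √(L² − h²) = 5.605990 + 93.194110 = 98.800100
dx/dθ = −r sin θ − h·r cos θ/√(L² − h²) (θ in radians; h = -65.657123) = 49.606655

x = 98.8001, dx/dθ = 49.6067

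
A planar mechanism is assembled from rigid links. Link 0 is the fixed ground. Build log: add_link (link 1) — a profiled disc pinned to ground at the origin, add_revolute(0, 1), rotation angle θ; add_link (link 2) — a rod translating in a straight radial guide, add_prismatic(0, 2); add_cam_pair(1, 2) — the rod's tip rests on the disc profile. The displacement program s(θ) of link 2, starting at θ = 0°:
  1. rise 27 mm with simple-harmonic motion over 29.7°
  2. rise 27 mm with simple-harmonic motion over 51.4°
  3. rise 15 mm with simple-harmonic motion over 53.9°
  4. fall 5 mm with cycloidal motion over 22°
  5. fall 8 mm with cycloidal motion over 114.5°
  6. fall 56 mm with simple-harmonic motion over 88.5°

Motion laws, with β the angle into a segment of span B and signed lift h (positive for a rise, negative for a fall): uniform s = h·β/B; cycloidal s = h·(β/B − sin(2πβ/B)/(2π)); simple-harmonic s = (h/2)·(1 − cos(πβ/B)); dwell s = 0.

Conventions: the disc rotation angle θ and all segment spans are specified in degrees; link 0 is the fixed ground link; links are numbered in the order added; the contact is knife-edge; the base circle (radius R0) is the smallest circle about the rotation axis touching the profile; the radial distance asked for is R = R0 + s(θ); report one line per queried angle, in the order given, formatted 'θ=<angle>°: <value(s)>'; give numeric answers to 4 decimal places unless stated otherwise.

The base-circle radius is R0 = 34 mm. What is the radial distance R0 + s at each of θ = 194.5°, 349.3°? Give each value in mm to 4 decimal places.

seg 1 [0°–29.7°] simple-harmonic, h=27: full span → s += 27 → s = 27.0000
seg 2 [29.7°–81.1°] simple-harmonic, h=27: full span → s += 27 → s = 54.0000
seg 3 [81.1°–135°] simple-harmonic, h=15: full span → s += 15 → s = 69.0000
seg 4 [135°–157°] cycloidal, h=-5: full span → s += -5 → s = 64.0000
seg 5 [157°–271.5°] cycloidal, h=-8: θ=194.5° here. β=37.5, B=114.5. -8·(0.3275 − sin(2π·0.3275)/(2π)) = -1.4949 → s = 62.5051
seg 5 [157°–271.5°] cycloidal, h=-8: full span → s += -8 → s = 56.0000
seg 6 [271.5°–360°] simple-harmonic, h=-56: θ=349.3° here. β=77.8, B=88.5. -56/2·(1 − cos(π·0.8791)) = -54.0044 → s = 1.9956
θ=194.5°: R = R0 + s = 34 + 62.5051 = 96.5051
θ=349.3°: R = R0 + s = 34 + 1.9956 = 35.9956

θ=194.5°: 96.5051
θ=349.3°: 35.9956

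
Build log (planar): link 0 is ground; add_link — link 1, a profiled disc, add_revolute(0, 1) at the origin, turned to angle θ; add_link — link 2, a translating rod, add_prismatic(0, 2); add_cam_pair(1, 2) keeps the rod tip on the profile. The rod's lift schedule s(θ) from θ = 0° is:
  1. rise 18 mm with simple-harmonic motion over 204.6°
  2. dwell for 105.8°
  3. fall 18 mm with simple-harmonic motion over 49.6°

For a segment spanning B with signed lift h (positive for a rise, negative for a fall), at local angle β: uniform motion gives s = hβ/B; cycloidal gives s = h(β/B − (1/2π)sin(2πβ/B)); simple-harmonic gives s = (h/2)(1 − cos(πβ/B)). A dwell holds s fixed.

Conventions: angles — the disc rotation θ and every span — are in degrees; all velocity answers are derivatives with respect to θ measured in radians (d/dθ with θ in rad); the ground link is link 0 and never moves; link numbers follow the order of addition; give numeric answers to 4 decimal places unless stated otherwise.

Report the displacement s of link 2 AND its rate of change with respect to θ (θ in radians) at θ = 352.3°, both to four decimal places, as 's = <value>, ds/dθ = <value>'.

seg 1 [0°–204.6°] simple-harmonic, h=18: full span → s += 18 → s = 18.0000
seg 2 [204.6°–310.4°] dwell: s stays 18.0000
seg 3 [310.4°–360°] simple-harmonic, h=-18: θ=352.3° here. β=41.9, B=49.6. -18/2·(1 − cos(π·0.8448)) = -16.9507 → s = 1.0493
velocity in seg [310.4°–360°] (simple-harmonic), θ in radians: β = 41.9° = 0.7313 rad, B = 49.6° = 0.8657 rad; ds/dθ = (πh/(2B)) sin(πβ/B) = (π·(-18)/(2·0.8657)) sin(π·0.8448) = -15.305126 mm/rad

s = 1.0493, ds/dθ = -15.3051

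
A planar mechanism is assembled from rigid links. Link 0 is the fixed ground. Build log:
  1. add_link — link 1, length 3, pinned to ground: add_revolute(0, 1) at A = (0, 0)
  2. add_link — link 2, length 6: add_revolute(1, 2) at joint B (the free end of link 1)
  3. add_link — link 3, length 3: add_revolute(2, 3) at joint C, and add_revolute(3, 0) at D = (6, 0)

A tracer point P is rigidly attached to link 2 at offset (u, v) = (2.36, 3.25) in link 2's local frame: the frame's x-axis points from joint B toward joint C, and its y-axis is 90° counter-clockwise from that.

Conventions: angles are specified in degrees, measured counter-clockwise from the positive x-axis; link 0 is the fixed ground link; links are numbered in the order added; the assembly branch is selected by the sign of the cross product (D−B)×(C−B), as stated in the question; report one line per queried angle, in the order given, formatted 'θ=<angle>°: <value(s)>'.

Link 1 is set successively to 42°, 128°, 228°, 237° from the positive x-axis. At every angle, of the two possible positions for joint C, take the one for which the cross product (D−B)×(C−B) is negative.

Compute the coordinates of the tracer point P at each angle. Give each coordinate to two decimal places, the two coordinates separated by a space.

A=(0,0), D=(6.00,0)
θ=42°: B = A + 3.00·(cos42°, sin42°) = (2.2294, 2.0074)
θ=42°: |BD| = 4.2716
θ=42°: circle(B,6.00) ∩ circle(D,3.00): a=5.2962, h=2.8196
θ=42°:   candidates: C₊=(8.2294,2.0074) cross=12.044; C₋=(5.5794,-2.9704) cross=-12.044
θ=42°:   branch - wants cross < 0 → take C=(5.5794,-2.9704) (cross=-12.044)
θ=42°: ex = (C−B)/|BC| = (0.5583,-0.8296); ey = (0.8296,0.5583)
θ=42°: P = B + 2.36·ex + 3.25·ey = (6.2434,1.8640)
θ=128°: B = A + 3.00·(cos128°, sin128°) = (-1.8470, 2.3640)
θ=128°: |BD| = 8.1954
θ=128°: circle(B,6.00) ∩ circle(D,3.00): a=5.7450, h=1.7308
θ=128°:   candidates: C₊=(4.1530,2.3640) cross=14.184; C₋=(3.1545,-0.9503) cross=-14.184
θ=128°:   branch - wants cross < 0 → take C=(3.1545,-0.9503) (cross=-14.184)
θ=128°: ex = (C−B)/|BC| = (0.8336,-0.5524); ey = (0.5524,0.8336)
θ=128°: P = B + 2.36·ex + 3.25·ey = (1.9156,3.7695)
θ=228°: B = A + 3.00·(cos228°, sin228°) = (-2.0074, -2.2294)
θ=228°: |BD| = 8.3120
θ=228°: circle(B,6.00) ∩ circle(D,3.00): a=5.7801, h=1.6093
θ=228°:   candidates: C₊=(3.1293,0.8713) cross=13.377; C₋=(3.9926,-2.2294) cross=-13.377
θ=228°:   branch - wants cross < 0 → take C=(3.9926,-2.2294) (cross=-13.377)
θ=228°: ex = (C−B)/|BC| = (1.0000,0.0000); ey = (-0.0000,1.0000)
θ=228°: P = B + 2.36·ex + 3.25·ey = (0.3526,1.0206)
θ=237°: B = A + 3.00·(cos237°, sin237°) = (-1.6339, -2.5160)
θ=237°: |BD| = 8.0378
θ=237°: circle(B,6.00) ∩ circle(D,3.00): a=5.6985, h=1.8781
θ=237°:   candidates: C₊=(3.1903,1.0515) cross=15.096; C₋=(4.3661,-2.5160) cross=-15.096
θ=237°:   branch - wants cross < 0 → take C=(4.3661,-2.5160) (cross=-15.096)
θ=237°: ex = (C−B)/|BC| = (1.0000,-0.0000); ey = (0.0000,1.0000)
θ=237°: P = B + 2.36·ex + 3.25·ey = (0.7261,0.7340)

θ=42°: 6.24 1.86
θ=128°: 1.92 3.77
θ=228°: 0.35 1.02
θ=237°: 0.73 0.73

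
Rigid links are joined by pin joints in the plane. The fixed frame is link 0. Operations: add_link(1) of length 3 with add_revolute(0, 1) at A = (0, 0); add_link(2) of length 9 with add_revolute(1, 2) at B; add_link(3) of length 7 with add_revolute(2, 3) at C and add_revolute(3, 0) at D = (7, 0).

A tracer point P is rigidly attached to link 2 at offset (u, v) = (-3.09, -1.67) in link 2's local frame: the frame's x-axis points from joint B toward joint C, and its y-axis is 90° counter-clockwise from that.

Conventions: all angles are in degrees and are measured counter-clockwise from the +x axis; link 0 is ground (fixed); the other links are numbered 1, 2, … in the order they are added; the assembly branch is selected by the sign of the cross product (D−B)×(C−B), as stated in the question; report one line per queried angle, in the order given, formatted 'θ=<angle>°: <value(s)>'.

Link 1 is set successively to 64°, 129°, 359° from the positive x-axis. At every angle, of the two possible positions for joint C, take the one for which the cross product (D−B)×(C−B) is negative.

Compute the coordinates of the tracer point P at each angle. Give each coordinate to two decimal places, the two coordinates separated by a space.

A=(0,0), D=(7.00,0)
θ=64°: B = A + 3.00·(cos64°, sin64°) = (1.3151, 2.6964)
θ=64°: |BD| = 6.2919
θ=64°: circle(B,9.00) ∩ circle(D,7.00): a=5.6889, h=6.9740
θ=64°:   candidates: C₊=(9.4438,6.5596) cross=43.880; C₋=(3.4665,-6.0427) cross=-43.880
θ=64°:   branch - wants cross < 0 → take C=(3.4665,-6.0427) (cross=-43.880)
θ=64°: ex = (C−B)/|BC| = (0.2390,-0.9710); ey = (0.9710,0.2390)
θ=64°: P = B + -3.09·ex + -1.67·ey = (-1.0451,5.2976)
θ=129°: B = A + 3.00·(cos129°, sin129°) = (-1.8880, 2.3314)
θ=129°: |BD| = 9.1887
θ=129°: circle(B,9.00) ∩ circle(D,7.00): a=6.3356, h=6.3922
θ=129°:   candidates: C₊=(5.8622,6.9069) cross=58.736; C₋=(2.6184,-5.4591) cross=-58.736
θ=129°:   branch - wants cross < 0 → take C=(2.6184,-5.4591) (cross=-58.736)
θ=129°: ex = (C−B)/|BC| = (0.5007,-0.8656); ey = (0.8656,0.5007)
θ=129°: P = B + -3.09·ex + -1.67·ey = (-4.8807,4.1700)
θ=359°: B = A + 3.00·(cos359°, sin359°) = (2.9995, -0.0524)
θ=359°: |BD| = 4.0008
θ=359°: circle(B,9.00) ∩ circle(D,7.00): a=5.9996, h=6.7086
θ=359°:   candidates: C₊=(8.9108,6.7341) cross=26.840; C₋=(9.0864,-6.6818) cross=-26.840
θ=359°:   branch - wants cross < 0 → take C=(9.0864,-6.6818) (cross=-26.840)
θ=359°: ex = (C−B)/|BC| = (0.6763,-0.7366); ey = (0.7366,0.6763)
θ=359°: P = B + -3.09·ex + -1.67·ey = (-0.3204,1.0943)

θ=64°: -1.05 5.30
θ=129°: -4.88 4.17
θ=359°: -0.32 1.09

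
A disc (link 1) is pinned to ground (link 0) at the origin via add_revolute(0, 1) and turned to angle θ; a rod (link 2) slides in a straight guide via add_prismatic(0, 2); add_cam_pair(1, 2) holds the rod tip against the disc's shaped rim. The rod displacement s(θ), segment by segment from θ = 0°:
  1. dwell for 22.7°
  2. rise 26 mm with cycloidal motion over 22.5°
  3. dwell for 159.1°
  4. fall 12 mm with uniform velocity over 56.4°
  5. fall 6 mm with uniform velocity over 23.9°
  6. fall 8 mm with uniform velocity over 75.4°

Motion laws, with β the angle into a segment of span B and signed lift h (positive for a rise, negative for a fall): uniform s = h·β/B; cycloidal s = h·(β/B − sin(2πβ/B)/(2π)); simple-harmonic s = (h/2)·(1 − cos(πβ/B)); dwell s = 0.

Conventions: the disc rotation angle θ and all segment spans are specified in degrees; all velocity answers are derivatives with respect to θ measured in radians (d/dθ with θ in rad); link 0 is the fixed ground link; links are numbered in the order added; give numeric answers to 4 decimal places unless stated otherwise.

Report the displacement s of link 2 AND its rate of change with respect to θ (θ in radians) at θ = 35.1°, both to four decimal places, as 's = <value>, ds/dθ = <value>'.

segment 1 (0° to 22.7°, dwell): s unchanged at 0.0000
θ = 35.1° falls in segment 2 (22.7° to 45.2°, cycloidal, h = 26): β = 35.1 − 22.7 = 12.4°, B = 22.5°; Δs = 26·(0.5511 − sin(2π·0.5511)/(2π)) = 15.6351; s = 0.0000 + 15.6351 = 15.6351
velocity in seg [22.7°–45.2°] (cycloidal), θ in radians: β = 12.4° = 0.2164 rad, B = 22.5° = 0.3927 rad; ds/dθ = (h/B)(1 − cos(2πβ/B)) = (26/0.3927)(1 − cos(2π·0.5511)) = 129.032072 mm/rad

s = 15.6351, ds/dθ = 129.0321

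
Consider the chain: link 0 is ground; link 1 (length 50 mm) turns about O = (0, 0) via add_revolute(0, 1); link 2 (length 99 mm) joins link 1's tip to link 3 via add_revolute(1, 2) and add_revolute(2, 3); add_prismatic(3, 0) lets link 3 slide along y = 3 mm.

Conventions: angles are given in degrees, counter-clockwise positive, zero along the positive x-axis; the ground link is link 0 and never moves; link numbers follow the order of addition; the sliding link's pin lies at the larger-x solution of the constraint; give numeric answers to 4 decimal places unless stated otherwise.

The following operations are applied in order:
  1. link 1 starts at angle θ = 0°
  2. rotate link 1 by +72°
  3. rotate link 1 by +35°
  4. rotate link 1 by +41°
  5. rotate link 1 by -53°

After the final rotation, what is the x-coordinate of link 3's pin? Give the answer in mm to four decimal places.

geometry: r = 50 mm, L = 99 mm, e = 3 mm; θ starts at 0°
rotate link 1 by +72°: θ ← 0° +72° = 72°
rotate link 1 by +35°: θ ← 72° +35° = 107°
rotate link 1 by +41°: θ ← 107° +41° = 148°
rotate link 1 by -53°: θ ← 148° -53° = 95°
crank pin P = (r cos θ, r sin θ) = (-4.357787, 49.809735)
h = r sin θ − e = 49.809735 − 3 = 46.809735
x = r cos θ + √(L² − h²) = -4.357787 + 87.234447 = 82.876660

82.8767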